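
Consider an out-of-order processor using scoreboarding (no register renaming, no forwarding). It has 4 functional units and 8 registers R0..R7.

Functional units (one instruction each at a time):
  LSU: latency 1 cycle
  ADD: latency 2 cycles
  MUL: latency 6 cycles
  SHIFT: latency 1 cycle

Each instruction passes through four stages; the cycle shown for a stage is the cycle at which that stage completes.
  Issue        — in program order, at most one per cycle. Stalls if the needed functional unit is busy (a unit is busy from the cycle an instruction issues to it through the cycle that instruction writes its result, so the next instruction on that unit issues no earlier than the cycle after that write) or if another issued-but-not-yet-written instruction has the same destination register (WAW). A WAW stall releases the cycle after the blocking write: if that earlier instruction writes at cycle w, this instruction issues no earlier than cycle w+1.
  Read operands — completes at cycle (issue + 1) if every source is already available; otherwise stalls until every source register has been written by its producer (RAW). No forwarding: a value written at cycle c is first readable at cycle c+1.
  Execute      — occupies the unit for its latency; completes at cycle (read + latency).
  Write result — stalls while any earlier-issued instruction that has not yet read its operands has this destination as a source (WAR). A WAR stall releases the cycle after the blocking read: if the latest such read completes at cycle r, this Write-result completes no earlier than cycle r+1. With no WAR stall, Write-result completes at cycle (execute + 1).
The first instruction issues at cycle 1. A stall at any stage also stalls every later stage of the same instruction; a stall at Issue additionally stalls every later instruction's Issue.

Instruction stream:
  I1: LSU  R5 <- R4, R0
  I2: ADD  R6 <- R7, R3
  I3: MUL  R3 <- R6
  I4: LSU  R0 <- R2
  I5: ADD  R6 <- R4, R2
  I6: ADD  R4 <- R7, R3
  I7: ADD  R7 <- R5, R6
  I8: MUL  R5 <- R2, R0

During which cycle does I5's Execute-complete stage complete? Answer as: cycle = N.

cycle = 10

c1: issue I1 (LSU)
c2: I1 read-ops; issue I2 (ADD)
c3: I1 finished on LSU; I2 read-ops; issue I3 (MUL)
c4: I1→R5
c5: I2 finished on ADD; issue I4 (LSU)
c6: I2→R6; I4 read-ops
c7: I3 read-ops; I4 finished on LSU; issue I5 (ADD)
c8: I4→R0; I5 read-ops
c10: I5 finished on ADD
c11: I5→R6
c12: issue I6 (ADD)
c13: I3 finished on MUL
c14: I3→R3
c15: I6 read-ops
c17: I6 finished on ADD
c18: I6→R4
c19: issue I7 (ADD)
c20: I7 read-ops; issue I8 (MUL)
c21: I8 read-ops
c22: I7 finished on ADD
c23: I7→R7
c27: I8 finished on MUL
c28: I8→R5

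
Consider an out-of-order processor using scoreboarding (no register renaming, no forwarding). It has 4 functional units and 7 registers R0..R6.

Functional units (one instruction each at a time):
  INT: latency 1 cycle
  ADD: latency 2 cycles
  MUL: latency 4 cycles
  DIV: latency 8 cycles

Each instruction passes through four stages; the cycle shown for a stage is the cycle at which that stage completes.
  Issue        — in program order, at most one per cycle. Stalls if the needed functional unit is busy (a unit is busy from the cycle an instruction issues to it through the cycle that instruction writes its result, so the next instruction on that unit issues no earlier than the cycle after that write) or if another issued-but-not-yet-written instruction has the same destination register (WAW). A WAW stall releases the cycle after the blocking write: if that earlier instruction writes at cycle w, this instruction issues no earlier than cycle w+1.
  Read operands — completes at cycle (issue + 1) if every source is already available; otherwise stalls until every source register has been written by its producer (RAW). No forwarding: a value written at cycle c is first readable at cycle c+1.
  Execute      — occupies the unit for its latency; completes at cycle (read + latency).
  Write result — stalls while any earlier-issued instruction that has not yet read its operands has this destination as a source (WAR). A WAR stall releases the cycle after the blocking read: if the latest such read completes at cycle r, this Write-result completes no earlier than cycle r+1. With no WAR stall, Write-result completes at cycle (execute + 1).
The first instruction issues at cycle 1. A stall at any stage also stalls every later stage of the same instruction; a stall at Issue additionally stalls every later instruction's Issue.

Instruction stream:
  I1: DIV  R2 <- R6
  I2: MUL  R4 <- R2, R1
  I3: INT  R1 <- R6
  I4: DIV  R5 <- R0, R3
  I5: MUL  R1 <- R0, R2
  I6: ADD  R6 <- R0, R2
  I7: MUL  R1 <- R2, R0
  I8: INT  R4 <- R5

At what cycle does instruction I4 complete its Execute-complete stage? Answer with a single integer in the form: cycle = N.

cycle = 21

[I1] 1/2/10/11
[I2] 2/12/16/17  (RAW R2: wait I1 write@11)
[I3] 3/4/5/13  (WAR R1: wait I2 read@12)
[I4] 12/13/21/22  (struct: DIV busy until I1 writes@11)
[I5] 18/19/23/24  (struct: MUL busy until I2 writes@17)
[I6] 19/20/22/23
[I7] 25/26/30/31  (struct: MUL busy until I5 writes@24)
[I8] 26/27/28/29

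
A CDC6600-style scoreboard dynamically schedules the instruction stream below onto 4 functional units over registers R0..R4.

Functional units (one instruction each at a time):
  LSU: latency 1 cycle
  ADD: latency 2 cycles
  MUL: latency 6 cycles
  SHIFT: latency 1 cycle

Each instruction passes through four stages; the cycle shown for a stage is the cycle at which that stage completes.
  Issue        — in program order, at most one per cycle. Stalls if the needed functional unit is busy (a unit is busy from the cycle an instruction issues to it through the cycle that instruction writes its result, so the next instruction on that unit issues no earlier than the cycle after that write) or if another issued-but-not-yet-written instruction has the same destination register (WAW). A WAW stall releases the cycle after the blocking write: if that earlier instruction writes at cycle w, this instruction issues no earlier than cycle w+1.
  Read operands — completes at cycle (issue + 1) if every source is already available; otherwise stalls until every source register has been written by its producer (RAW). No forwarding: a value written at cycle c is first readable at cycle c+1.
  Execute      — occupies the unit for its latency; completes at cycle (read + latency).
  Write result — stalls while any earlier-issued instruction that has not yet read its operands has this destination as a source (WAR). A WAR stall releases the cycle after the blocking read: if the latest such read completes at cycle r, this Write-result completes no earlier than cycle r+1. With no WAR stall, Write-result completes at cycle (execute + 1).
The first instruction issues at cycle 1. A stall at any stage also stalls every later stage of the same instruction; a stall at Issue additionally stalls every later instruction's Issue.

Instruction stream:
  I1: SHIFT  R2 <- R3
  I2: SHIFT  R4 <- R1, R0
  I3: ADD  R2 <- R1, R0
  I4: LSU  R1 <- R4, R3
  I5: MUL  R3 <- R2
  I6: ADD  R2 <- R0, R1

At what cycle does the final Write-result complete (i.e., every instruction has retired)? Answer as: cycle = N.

cycle = 18

t=1  I1 issues→SHIFT
t=2  I1 reads
t=3  I1 exec-done
t=4  I1 writes R2
t=5  I2 issues→SHIFT
t=6  I2 reads | I3 issues→ADD
t=7  I2 exec-done | I3 reads | I4 issues→LSU
t=8  I2 writes R4 | I5 issues→MUL
t=9  I3 exec-done | I4 reads
t=10  I3 writes R2 | I4 exec-done
t=11  I4 writes R1 | I5 reads | I6 issues→ADD
t=12  I6 reads
t=14  I6 exec-done
t=15  I6 writes R2
t=17  I5 exec-done
t=18  I5 writes R3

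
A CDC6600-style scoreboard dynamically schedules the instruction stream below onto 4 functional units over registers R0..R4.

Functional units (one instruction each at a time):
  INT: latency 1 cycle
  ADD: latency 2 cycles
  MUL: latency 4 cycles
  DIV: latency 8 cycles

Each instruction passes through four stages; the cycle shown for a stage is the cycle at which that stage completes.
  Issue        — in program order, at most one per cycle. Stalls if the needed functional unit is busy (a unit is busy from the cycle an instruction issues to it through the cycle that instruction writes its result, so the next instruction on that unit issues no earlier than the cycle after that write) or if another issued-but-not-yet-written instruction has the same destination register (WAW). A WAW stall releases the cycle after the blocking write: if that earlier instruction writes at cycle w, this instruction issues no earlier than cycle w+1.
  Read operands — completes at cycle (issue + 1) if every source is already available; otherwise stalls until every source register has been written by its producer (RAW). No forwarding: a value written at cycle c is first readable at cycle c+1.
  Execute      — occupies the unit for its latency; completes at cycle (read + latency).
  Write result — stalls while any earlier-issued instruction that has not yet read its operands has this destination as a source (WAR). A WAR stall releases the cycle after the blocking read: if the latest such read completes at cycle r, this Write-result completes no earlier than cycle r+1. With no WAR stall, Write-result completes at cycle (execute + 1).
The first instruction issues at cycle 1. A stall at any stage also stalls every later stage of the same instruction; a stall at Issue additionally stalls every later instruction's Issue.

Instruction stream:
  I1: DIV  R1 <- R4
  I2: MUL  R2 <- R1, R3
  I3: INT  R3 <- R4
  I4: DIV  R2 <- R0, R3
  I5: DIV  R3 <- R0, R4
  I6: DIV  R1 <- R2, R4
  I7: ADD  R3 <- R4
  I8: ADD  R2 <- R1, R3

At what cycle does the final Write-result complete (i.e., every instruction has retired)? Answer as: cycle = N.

1) issue 1, read 2, done 10, write 11
2) issue 2, read 12, done 16, write 17  <RAW R1: wait I1 write@11>
3) issue 3, read 4, done 5, write 13  <WAR R3: wait I2 read@12>
4) issue 18, read 19, done 27, write 28  <WAW R2: wait I2 write@17>
5) issue 29, read 30, done 38, write 39  <struct: DIV busy until I4 writes@28>
6) issue 40, read 41, done 49, write 50  <struct: DIV busy until I5 writes@39>
7) issue 41, read 42, done 44, write 45
8) issue 46, read 51, done 53, write 54  <struct: ADD busy until I7 writes@45 / RAW R1: wait I6 write@50>

cycle = 54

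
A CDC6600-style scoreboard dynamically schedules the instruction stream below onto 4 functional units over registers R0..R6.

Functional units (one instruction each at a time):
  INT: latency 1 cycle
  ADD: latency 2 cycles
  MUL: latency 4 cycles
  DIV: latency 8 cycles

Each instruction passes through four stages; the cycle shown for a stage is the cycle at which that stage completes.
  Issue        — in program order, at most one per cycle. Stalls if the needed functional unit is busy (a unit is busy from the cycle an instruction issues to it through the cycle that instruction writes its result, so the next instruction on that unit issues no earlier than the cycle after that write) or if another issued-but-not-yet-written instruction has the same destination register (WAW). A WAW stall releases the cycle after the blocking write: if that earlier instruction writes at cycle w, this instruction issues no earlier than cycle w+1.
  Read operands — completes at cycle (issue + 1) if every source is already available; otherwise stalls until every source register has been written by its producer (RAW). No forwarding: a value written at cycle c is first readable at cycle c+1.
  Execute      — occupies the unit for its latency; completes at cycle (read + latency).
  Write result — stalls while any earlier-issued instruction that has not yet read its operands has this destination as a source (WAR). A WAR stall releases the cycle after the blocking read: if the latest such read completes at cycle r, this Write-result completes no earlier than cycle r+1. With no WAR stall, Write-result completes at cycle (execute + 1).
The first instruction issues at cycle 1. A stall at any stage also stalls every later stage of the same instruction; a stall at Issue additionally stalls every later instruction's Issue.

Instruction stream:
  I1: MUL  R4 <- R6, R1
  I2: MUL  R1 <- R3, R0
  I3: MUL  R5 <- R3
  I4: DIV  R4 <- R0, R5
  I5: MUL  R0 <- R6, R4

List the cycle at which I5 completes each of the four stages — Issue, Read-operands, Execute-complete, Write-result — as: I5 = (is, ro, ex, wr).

I5 = (22, 32, 36, 37)

c1: issue I1 (MUL)
c2: I1 read-ops
c6: I1 finished on MUL
c7: I1→R4
c8: issue I2 (MUL)
c9: I2 read-ops
c13: I2 finished on MUL
c14: I2→R1
c15: issue I3 (MUL)
c16: I3 read-ops · issue I4 (DIV)
c20: I3 finished on MUL
c21: I3→R5
c22: I4 read-ops · issue I5 (MUL)
c30: I4 finished on DIV
c31: I4→R4
c32: I5 read-ops
c36: I5 finished on MUL
c37: I5→R0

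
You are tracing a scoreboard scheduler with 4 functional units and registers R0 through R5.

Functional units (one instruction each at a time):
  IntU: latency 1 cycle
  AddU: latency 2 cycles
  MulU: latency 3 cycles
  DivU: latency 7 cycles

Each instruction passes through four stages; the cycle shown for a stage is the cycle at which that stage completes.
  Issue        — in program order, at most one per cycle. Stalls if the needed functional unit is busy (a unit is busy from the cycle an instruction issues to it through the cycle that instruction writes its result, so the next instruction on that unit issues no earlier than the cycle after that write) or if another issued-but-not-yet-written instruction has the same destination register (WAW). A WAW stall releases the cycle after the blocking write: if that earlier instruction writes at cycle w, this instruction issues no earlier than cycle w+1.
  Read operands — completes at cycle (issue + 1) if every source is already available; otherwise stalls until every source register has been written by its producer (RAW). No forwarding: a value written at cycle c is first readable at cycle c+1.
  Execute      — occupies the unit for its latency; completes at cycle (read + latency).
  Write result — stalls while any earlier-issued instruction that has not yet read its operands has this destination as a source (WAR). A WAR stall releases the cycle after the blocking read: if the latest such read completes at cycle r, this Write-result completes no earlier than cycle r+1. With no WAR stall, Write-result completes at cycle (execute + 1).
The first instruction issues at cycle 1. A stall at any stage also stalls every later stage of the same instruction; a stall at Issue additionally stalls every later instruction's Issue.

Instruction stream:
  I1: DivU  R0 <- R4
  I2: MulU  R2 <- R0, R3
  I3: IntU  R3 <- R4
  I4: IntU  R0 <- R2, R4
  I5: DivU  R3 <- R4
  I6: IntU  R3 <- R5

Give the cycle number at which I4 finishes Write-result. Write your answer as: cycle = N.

cycle = 18

c1: issue I1 (DivU)
c2: I1 read-ops, issue I2 (MulU)
c3: issue I3 (IntU)
c4: I3 read-ops
c5: I3 finished on IntU
c9: I1 finished on DivU
c10: I1→R0
c11: I2 read-ops
c12: I3→R3
c13: issue I4 (IntU)
c14: I2 finished on MulU, issue I5 (DivU)
c15: I2→R2, I5 read-ops
c16: I4 read-ops
c17: I4 finished on IntU
c18: I4→R0
c22: I5 finished on DivU
c23: I5→R3
c24: issue I6 (IntU)
c25: I6 read-ops
c26: I6 finished on IntU
c27: I6→R3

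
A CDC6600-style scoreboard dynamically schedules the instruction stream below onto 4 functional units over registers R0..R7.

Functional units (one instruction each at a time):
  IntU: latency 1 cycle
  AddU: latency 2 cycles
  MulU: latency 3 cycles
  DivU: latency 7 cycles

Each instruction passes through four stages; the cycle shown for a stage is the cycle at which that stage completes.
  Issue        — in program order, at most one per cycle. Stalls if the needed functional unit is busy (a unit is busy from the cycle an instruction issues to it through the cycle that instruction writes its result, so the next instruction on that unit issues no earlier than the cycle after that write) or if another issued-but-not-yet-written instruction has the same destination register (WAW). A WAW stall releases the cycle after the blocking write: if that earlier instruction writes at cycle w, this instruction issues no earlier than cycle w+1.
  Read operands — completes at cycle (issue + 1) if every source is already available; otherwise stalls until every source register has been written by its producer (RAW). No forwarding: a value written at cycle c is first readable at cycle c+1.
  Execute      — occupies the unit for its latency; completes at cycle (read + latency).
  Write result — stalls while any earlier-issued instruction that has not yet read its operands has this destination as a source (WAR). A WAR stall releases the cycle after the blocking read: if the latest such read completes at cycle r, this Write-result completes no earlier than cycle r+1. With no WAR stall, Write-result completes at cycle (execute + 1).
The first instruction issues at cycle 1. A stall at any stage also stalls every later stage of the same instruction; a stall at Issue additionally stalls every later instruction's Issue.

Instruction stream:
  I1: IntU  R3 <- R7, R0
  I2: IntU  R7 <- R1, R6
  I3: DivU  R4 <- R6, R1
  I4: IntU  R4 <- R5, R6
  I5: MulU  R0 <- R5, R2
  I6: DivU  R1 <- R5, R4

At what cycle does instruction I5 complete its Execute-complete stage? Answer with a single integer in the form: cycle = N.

cycle = 21

[I1] 1/2/3/4
[I2] 5/6/7/8  (struct: IntU busy until I1 writes@4)
[I3] 6/7/14/15
[I4] 16/17/18/19  (WAW R4: wait I3 write@15)
[I5] 17/18/21/22
[I6] 18/20/27/28  (RAW R4: wait I4 write@19)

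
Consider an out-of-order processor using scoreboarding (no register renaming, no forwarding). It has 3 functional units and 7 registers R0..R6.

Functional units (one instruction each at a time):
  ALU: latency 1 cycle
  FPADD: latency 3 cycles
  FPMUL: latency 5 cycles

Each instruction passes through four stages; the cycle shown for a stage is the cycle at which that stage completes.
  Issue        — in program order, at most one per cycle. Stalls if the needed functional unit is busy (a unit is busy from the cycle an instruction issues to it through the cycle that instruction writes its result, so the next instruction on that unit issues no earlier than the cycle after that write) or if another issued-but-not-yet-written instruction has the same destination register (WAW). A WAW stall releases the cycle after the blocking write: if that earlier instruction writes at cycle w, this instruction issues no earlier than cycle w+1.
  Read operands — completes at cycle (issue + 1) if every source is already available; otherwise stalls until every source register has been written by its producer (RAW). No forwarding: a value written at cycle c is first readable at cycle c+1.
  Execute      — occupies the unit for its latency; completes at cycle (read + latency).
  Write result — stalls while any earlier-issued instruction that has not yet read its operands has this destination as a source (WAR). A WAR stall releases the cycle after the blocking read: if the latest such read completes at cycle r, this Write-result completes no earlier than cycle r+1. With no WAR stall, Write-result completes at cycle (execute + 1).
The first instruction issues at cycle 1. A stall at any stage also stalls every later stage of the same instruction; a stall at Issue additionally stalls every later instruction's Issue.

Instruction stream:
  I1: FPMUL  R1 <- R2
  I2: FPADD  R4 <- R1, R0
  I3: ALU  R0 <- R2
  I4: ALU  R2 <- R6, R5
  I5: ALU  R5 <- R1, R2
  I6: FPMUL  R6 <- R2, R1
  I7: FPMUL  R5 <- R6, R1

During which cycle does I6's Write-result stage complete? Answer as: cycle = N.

cycle = 23

  I1 | 1 | 2 | 7 | 8
  I2 | 2 | 9 | 12 | 13   RAW R1: wait I1 write@8
  I3 | 3 | 4 | 5 | 10   WAR R0: wait I2 read@9
  I4 | 11 | 12 | 13 | 14   struct: ALU busy until I3 writes@10
  I5 | 15 | 16 | 17 | 18   struct: ALU busy until I4 writes@14
  I6 | 16 | 17 | 22 | 23
  I7 | 24 | 25 | 30 | 31   struct: FPMUL busy until I6 writes@23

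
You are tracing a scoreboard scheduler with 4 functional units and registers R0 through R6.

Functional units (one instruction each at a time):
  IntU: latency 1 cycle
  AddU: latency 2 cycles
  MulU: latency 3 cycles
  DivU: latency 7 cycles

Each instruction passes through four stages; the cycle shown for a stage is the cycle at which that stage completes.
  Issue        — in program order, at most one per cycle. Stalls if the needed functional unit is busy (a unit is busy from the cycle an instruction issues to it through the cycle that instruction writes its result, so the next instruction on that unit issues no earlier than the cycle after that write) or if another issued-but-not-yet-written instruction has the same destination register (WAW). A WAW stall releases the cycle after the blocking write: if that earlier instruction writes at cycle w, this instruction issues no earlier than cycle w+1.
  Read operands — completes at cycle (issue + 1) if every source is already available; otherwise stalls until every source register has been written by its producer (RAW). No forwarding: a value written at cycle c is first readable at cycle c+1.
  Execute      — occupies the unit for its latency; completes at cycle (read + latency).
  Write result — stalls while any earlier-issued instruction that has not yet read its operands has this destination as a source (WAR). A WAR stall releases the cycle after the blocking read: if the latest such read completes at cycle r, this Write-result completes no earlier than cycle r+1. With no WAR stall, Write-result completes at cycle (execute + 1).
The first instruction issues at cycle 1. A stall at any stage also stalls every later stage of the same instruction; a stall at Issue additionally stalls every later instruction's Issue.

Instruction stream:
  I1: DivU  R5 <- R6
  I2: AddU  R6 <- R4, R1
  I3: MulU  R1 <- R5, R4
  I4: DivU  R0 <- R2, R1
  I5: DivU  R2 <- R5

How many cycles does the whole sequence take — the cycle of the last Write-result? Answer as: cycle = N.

I1 -> (1, 2, 9, 10)
I2 -> (2, 3, 5, 6)
I3 -> (3, 11, 14, 15)  // RAW R5: wait I1 write@10
I4 -> (11, 16, 23, 24)  // struct: DivU busy until I1 writes@10, RAW R1: wait I3 write@15
I5 -> (25, 26, 33, 34)  // struct: DivU busy until I4 writes@24

cycle = 34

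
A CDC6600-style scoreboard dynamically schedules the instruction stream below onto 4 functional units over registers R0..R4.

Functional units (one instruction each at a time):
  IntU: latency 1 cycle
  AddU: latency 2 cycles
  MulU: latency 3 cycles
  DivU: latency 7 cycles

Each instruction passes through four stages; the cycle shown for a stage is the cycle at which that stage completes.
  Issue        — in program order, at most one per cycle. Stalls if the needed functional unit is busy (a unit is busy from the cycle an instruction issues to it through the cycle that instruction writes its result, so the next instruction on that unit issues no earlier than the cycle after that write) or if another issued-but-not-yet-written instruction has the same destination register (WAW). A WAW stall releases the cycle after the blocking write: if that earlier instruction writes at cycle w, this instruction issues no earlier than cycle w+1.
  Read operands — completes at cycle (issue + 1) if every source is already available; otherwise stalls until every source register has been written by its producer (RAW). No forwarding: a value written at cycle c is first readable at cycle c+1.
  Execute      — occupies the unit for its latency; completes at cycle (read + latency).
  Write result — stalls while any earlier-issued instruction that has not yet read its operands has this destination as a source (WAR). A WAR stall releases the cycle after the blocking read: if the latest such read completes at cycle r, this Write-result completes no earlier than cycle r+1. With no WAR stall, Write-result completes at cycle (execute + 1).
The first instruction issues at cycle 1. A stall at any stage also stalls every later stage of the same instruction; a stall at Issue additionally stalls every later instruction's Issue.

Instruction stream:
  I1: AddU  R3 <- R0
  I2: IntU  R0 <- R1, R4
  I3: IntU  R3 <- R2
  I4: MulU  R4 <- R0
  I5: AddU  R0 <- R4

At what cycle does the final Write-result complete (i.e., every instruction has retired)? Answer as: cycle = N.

cycle = 16

[I1] 1/2/4/5
[I2] 2/3/4/5
[I3] 6/7/8/9  (struct: IntU busy until I2 writes@5)
[I4] 7/8/11/12
[I5] 8/13/15/16  (RAW R4: wait I4 write@12)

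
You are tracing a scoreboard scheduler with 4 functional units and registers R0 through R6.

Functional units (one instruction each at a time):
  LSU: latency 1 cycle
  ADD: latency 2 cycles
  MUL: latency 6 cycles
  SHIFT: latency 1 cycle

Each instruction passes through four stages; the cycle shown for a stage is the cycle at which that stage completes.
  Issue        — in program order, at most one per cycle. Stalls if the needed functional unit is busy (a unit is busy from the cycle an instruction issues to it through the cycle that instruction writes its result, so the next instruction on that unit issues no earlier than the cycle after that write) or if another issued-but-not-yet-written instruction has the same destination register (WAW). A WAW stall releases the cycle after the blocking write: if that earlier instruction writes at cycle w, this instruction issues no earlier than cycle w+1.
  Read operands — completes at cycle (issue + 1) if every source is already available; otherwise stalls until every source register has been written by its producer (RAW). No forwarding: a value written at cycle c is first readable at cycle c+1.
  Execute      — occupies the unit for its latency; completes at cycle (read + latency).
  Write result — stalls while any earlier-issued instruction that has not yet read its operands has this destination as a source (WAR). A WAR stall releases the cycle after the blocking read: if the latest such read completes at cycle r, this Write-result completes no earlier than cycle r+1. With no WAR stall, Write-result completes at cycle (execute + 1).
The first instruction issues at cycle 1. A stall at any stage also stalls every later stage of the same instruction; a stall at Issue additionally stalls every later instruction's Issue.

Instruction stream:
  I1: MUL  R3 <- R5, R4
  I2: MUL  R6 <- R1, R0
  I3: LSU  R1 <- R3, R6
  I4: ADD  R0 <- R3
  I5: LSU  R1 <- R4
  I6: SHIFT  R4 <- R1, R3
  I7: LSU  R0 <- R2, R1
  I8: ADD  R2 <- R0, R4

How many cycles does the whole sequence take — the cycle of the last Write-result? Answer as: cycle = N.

t=1  I1 dispatched to MUL
t=2  I1 operands ready
t=8  I1 complete
t=9  R3←I1
t=10  I2 dispatched to MUL
t=11  I2 operands ready, I3 dispatched to LSU
t=12  I4 dispatched to ADD
t=13  I4 operands ready
t=15  I4 complete
t=16  R0←I4
t=17  I2 complete
t=18  R6←I2
t=19  I3 operands ready
t=20  I3 complete
t=21  R1←I3
t=22  I5 dispatched to LSU
t=23  I5 operands ready, I6 dispatched to SHIFT
t=24  I5 complete
t=25  R1←I5
t=26  I6 operands ready, I7 dispatched to LSU
t=27  I6 complete, I7 operands ready, I8 dispatched to ADD
t=28  R4←I6, I7 complete
t=29  R0←I7
t=30  I8 operands ready
t=32  I8 complete
t=33  R2←I8

cycle = 33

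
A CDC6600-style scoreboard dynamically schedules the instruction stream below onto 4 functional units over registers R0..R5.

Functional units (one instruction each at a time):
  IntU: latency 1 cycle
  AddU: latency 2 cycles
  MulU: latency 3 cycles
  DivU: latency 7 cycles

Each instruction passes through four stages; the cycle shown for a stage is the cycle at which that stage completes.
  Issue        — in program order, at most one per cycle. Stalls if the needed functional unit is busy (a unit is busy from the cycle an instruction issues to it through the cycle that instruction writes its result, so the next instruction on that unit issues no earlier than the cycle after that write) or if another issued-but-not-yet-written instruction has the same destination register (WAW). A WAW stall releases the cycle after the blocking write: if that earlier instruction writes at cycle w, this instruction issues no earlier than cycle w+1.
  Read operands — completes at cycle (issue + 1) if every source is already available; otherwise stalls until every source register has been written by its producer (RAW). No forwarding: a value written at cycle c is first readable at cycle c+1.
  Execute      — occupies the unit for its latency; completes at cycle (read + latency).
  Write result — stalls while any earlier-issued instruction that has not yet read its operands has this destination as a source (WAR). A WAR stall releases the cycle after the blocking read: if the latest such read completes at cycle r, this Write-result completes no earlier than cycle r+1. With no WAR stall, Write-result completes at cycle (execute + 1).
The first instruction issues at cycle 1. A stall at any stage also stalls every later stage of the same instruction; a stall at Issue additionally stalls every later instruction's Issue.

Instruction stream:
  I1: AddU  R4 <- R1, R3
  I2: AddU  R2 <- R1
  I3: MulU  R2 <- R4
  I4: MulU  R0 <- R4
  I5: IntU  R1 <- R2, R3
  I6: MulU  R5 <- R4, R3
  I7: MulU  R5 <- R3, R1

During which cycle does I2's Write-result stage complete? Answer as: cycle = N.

cycle = 10

cycle 1: issue I1 (AddU)
cycle 2: I1 read-ops
cycle 4: I1 finished on AddU
cycle 5: I1→R4
cycle 6: issue I2 (AddU)
cycle 7: I2 read-ops
cycle 9: I2 finished on AddU
cycle 10: I2→R2
cycle 11: issue I3 (MulU)
cycle 12: I3 read-ops
cycle 15: I3 finished on MulU
cycle 16: I3→R2
cycle 17: issue I4 (MulU)
cycle 18: I4 read-ops, issue I5 (IntU)
cycle 19: I5 read-ops
cycle 20: I5 finished on IntU
cycle 21: I4 finished on MulU, I5→R1
cycle 22: I4→R0
cycle 23: issue I6 (MulU)
cycle 24: I6 read-ops
cycle 27: I6 finished on MulU
cycle 28: I6→R5
cycle 29: issue I7 (MulU)
cycle 30: I7 read-ops
cycle 33: I7 finished on MulU
cycle 34: I7→R5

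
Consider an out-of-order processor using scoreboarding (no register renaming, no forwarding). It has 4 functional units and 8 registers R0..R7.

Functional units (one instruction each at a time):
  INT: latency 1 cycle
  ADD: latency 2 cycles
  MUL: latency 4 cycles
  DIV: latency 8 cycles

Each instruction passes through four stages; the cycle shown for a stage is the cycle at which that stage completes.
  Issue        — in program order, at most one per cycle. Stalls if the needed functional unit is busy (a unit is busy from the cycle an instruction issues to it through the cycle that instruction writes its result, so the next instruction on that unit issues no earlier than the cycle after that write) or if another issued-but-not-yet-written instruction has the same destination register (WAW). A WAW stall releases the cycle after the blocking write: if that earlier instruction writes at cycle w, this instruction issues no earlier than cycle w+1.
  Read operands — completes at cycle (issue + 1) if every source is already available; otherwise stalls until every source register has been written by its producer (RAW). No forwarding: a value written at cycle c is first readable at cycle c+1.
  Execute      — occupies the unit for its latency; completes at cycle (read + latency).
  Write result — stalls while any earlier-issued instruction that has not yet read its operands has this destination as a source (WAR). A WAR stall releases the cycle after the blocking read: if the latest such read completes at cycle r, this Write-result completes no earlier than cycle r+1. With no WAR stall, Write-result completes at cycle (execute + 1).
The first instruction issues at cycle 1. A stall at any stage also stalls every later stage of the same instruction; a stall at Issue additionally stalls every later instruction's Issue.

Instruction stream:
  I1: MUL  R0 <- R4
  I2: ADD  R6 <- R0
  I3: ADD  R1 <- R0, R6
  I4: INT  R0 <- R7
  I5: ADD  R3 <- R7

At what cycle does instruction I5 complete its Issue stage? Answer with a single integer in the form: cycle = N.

cycle = 17

t=1  I1 issues→MUL
t=2  I1 reads, I2 issues→ADD
t=6  I1 exec-done
t=7  I1 writes R0
t=8  I2 reads
t=10  I2 exec-done
t=11  I2 writes R6
t=12  I3 issues→ADD
t=13  I3 reads, I4 issues→INT
t=14  I4 reads
t=15  I3 exec-done, I4 exec-done
t=16  I3 writes R1, I4 writes R0
t=17  I5 issues→ADD
t=18  I5 reads
t=20  I5 exec-done
t=21  I5 writes R3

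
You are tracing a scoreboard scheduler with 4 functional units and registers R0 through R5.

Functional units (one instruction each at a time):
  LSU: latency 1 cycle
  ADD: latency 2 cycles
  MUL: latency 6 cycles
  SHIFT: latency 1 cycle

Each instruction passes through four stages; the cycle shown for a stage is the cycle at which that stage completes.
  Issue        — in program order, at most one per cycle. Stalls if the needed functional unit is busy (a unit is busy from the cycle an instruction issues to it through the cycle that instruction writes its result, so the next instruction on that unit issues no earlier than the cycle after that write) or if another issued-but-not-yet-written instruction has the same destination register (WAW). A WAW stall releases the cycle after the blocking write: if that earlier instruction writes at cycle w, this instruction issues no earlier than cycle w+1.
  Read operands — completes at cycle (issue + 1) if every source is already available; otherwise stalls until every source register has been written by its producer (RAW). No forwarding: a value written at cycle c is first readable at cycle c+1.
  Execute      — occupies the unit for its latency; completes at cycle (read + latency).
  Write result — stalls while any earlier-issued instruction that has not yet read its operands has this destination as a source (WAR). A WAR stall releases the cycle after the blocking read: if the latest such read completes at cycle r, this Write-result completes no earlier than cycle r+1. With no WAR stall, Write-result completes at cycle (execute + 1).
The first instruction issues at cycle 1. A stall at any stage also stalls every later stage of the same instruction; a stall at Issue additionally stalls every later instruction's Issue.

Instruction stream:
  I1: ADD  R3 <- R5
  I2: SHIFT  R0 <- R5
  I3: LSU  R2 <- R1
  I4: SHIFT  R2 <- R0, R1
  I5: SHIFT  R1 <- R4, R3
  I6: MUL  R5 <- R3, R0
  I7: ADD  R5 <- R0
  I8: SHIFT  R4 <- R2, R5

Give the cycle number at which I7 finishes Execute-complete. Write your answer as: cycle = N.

cycle = 24

[I1] 1/2/4/5
[I2] 2/3/4/5
[I3] 3/4/5/6
[I4] 7/8/9/10  (WAW R2: wait I3 write@6)
[I5] 11/12/13/14  (struct: SHIFT busy until I4 writes@10)
[I6] 12/13/19/20
[I7] 21/22/24/25  (WAW R5: wait I6 write@20)
[I8] 22/26/27/28  (RAW R5: wait I7 write@25)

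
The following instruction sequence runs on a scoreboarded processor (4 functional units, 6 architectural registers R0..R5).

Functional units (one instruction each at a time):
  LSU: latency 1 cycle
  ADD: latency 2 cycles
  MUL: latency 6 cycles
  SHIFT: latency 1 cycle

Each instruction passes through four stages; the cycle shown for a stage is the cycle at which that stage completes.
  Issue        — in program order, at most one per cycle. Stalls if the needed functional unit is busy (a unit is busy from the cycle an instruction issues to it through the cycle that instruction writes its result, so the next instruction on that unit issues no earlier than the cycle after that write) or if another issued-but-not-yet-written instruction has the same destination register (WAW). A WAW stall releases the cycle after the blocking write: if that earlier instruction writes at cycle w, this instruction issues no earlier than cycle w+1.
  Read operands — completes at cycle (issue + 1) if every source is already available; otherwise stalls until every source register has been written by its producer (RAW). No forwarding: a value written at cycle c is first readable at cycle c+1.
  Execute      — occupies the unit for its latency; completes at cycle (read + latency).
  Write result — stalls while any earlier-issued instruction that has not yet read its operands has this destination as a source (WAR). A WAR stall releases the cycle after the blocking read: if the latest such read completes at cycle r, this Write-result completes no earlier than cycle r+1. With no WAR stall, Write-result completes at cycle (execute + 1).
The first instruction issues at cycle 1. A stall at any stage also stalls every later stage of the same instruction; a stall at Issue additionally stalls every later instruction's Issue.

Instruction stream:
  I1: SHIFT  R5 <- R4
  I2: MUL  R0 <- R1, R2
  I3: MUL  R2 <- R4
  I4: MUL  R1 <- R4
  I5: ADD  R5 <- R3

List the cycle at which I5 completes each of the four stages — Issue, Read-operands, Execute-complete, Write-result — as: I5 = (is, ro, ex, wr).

t=1  issue I1 (SHIFT)
t=2  I1 read-ops · issue I2 (MUL)
t=3  I1 finished on SHIFT · I2 read-ops
t=4  I1→R5
t=9  I2 finished on MUL
t=10  I2→R0
t=11  issue I3 (MUL)
t=12  I3 read-ops
t=18  I3 finished on MUL
t=19  I3→R2
t=20  issue I4 (MUL)
t=21  I4 read-ops · issue I5 (ADD)
t=22  I5 read-ops
t=24  I5 finished on ADD
t=25  I5→R5
t=27  I4 finished on MUL
t=28  I4→R1

I5 = (21, 22, 24, 25)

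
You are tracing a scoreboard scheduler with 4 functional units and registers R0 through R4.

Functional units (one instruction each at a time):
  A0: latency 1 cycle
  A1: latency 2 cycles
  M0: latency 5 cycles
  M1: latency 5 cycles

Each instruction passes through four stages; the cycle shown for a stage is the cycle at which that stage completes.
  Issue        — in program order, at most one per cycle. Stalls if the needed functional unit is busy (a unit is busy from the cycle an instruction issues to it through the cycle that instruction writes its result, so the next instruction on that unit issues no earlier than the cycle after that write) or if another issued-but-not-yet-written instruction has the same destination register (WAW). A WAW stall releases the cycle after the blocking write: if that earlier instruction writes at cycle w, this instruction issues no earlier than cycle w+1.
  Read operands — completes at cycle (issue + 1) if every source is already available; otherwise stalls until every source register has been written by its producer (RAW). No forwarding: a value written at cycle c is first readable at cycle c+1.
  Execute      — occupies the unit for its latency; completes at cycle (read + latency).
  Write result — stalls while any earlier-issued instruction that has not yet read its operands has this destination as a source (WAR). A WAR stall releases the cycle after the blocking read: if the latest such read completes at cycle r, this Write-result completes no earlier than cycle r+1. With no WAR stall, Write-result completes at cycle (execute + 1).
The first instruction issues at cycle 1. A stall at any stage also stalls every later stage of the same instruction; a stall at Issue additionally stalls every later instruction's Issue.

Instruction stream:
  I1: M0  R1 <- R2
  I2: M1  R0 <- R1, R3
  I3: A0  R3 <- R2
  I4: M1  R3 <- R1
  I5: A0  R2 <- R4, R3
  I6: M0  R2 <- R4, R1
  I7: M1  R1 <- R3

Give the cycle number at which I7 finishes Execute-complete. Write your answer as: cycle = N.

cycle = 34

1) issue 1, read 2, done 7, write 8
2) issue 2, read 9, done 14, write 15  <RAW R1: wait I1 write@8>
3) issue 3, read 4, done 5, write 10  <WAR R3: wait I2 read@9>
4) issue 16, read 17, done 22, write 23  <struct: M1 busy until I2 writes@15>
5) issue 17, read 24, done 25, write 26  <RAW R3: wait I4 write@23>
6) issue 27, read 28, done 33, write 34  <WAW R2: wait I5 write@26>
7) issue 28, read 29, done 34, write 35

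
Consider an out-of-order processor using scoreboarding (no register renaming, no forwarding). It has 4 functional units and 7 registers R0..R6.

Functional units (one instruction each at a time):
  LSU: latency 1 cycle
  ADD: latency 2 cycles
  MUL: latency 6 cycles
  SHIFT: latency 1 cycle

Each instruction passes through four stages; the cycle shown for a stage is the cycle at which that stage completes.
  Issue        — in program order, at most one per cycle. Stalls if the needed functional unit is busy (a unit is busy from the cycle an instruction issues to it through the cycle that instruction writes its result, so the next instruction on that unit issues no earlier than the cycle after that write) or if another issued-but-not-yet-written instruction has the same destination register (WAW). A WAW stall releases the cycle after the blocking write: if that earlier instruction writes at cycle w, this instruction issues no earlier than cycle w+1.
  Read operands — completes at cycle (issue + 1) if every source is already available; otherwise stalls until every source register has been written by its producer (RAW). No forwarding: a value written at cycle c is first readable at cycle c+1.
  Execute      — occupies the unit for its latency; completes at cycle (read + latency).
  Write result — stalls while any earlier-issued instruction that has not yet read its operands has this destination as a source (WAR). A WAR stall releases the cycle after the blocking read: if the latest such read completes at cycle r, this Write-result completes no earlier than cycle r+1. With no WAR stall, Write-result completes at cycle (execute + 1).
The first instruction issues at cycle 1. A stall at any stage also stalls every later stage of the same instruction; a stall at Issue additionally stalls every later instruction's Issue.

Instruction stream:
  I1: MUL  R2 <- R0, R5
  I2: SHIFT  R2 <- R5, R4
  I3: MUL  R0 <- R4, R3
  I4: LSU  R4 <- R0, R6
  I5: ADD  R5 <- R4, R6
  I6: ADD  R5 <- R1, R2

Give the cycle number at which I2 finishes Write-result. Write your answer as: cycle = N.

cycle = 13

[1] issue I1 (MUL)
[2] I1 read-ops
[8] I1 finished on MUL
[9] I1→R2
[10] issue I2 (SHIFT)
[11] I2 read-ops | issue I3 (MUL)
[12] I2 finished on SHIFT | I3 read-ops | issue I4 (LSU)
[13] I2→R2 | issue I5 (ADD)
[18] I3 finished on MUL
[19] I3→R0
[20] I4 read-ops
[21] I4 finished on LSU
[22] I4→R4
[23] I5 read-ops
[25] I5 finished on ADD
[26] I5→R5
[27] issue I6 (ADD)
[28] I6 read-ops
[30] I6 finished on ADD
[31] I6→R5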